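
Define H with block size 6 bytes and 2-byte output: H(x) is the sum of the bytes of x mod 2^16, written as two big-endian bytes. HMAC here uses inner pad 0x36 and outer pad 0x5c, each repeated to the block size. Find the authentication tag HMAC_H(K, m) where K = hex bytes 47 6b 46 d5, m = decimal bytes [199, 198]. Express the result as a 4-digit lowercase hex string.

Key hex bytes 47 6b 46 d5 is 4 bytes ≤ B = 6; zero-pad to 6 bytes: K' = 47 6b 46 d5 00 00.
K' ⊕ ipad = 71 5d 70 e3 36 36.  K' ⊕ opad = 1b 37 1a 89 5c 5c.
Inner input = (K'⊕ipad) ∥ m = 71 5d 70 e3 36 36 ∥ c7 c6.
Inner hash: sum = 113+93+112+227+54+54+199+198 = 1050 → 04 1a.
Outer input = (K'⊕opad) ∥ inner = 1b 37 1a 89 5c 5c ∥ 04 1a.
Outer hash (tag): sum = 27+55+26+137+92+92+4+26 = 459 → 01 cb.

01cb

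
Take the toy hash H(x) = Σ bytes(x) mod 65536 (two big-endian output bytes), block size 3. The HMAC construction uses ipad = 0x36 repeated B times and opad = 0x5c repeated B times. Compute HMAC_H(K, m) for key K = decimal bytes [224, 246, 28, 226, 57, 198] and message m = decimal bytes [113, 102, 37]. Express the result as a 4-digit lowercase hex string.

Key decimal bytes [224, 246, 28, 226, 57, 198] = e0 f6 1c e2 39 c6 is 6 bytes > B = 3, so hash it first: H(key) = 03 d3, then zero-pad to 3 bytes: K' = 03 d3 00.
K' ⊕ ipad = 35 e5 36.  K' ⊕ opad = 5f 8f 5c.
Inner input = (K'⊕ipad) ∥ m = 35 e5 36 ∥ 71 66 25.
Inner hash: sum = 53+229+54+113+102+37 = 588 → 02 4c.
Outer input = (K'⊕opad) ∥ inner = 5f 8f 5c ∥ 02 4c.
Outer hash (tag): sum = 95+143+92+2+76 = 408 → 01 98.

0198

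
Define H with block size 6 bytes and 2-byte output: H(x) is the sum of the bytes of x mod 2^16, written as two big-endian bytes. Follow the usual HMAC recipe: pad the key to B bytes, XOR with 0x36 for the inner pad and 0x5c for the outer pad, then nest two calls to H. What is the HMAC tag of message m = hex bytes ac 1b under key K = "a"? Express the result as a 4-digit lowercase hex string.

Key "a" = 61 is 1 byte ≤ B = 6; zero-pad to 6 bytes: K' = 61 00 00 00 00 00.
K' ⊕ ipad = 57 36 36 36 36 36.  K' ⊕ opad = 3d 5c 5c 5c 5c 5c.
Inner input = (K'⊕ipad) ∥ m = 57 36 36 36 36 36 ∥ ac 1b.
Inner hash: sum = 87+54+54+54+54+54+172+27 = 556 → 02 2c.
Outer input = (K'⊕opad) ∥ inner = 3d 5c 5c 5c 5c 5c ∥ 02 2c.
Outer hash (tag): sum = 61+92+92+92+92+92+2+44 = 567 → 02 37.

0237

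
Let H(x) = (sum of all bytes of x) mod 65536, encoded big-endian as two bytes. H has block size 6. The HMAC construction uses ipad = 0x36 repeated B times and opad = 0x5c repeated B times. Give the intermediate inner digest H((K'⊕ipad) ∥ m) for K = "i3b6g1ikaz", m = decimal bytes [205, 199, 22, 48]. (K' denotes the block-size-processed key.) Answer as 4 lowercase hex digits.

0334

Key "i3b6g1ikaz" = 69 33 62 36 67 31 69 6b 61 7a is 10 bytes > B = 6, so hash it first: H(key) = 03 7b, then zero-pad to 6 bytes: K' = 03 7b 00 00 00 00.
K' ⊕ ipad = 35 4d 36 36 36 36.
Inner input = 35 4d 36 36 36 36 ∥ cd c7 16 30.
Inner hash: sum = 53+77+54+54+54+54+205+199+22+48 = 820 → 03 34.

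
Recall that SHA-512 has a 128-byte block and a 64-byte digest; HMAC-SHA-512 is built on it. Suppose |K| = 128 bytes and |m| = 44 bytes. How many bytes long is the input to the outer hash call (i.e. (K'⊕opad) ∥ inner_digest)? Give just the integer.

Key is 128 ≤ 128 bytes, zero-padded: |K'| = 128.
Outer input = (K'⊕opad) ∥ H(inner) → 128 + 64 = 192 bytes.

192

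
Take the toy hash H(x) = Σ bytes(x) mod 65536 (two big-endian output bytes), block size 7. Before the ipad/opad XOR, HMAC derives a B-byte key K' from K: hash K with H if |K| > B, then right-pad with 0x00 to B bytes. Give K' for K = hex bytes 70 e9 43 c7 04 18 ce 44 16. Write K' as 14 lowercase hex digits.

|K| = 9 > B = 7, so first hash the key.
H(K): sum = 112+233+67+199+4+24+206+68+22 = 935 → 03 a7.
Zero-pad H(K) = 03 a7 to 7 bytes: K' = 03 a7 00 00 00 00 00.

03a70000000000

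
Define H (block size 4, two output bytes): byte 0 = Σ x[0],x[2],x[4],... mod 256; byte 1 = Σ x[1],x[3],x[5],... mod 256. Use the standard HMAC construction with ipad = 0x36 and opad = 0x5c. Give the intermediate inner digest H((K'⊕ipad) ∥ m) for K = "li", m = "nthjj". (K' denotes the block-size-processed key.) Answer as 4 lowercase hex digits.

Key "li" = 6c 69 is 2 bytes ≤ B = 4; zero-pad to 4 bytes: K' = 6c 69 00 00.
K' ⊕ ipad = 5a 5f 36 36.
Inner input = 5a 5f 36 36 ∥ 6e 74 68 6a 6a.
Inner hash: even-index sum = 464 mod 256 = 208; odd-index sum = 371 mod 256 = 115 → d0 73.

d073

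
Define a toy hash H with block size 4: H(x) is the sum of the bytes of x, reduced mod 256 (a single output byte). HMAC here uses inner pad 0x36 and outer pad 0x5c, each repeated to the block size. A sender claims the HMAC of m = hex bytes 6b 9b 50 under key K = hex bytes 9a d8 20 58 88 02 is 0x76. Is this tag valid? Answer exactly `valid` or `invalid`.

Key hex bytes 9a d8 20 58 88 02 is 6 bytes > B = 4, so hash it first: H(key) = 74, then zero-pad to 4 bytes: K' = 74 00 00 00.
K' ⊕ ipad = 42 36 36 36; K' ⊕ opad = 28 5c 5c 5c.
Inner hash: sum = 66+54+54+54+107+155+80 = 570; mod 256 = 58 → 3a.
Outer hash (recomputed tag): sum = 40+92+92+92+58 = 374; mod 256 = 118 → 76.
Recomputed tag = 76; claimed = 76 → match.

valid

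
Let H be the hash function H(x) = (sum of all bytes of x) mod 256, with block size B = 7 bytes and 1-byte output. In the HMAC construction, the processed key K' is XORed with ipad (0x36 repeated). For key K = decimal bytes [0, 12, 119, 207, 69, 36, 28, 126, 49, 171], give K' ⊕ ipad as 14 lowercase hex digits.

Key decimal bytes [0, 12, 119, 207, 69, 36, 28, 126, 49, 171] = 00 0c 77 cf 45 24 1c 7e 31 ab is 10 bytes > B = 7, so hash it first: H(key) = 31, then zero-pad to 7 bytes: K' = 31 00 00 00 00 00 00.
XOR each byte with 0x36: 31⊕36=07, 00⊕36=36, 00⊕36=36, 00⊕36=36, 00⊕36=36, 00⊕36=36, 00⊕36=36.

07363636363636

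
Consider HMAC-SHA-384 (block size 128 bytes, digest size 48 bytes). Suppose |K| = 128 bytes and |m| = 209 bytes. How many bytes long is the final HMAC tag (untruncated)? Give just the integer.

48

The tag is one SHA-384 digest: 48 bytes.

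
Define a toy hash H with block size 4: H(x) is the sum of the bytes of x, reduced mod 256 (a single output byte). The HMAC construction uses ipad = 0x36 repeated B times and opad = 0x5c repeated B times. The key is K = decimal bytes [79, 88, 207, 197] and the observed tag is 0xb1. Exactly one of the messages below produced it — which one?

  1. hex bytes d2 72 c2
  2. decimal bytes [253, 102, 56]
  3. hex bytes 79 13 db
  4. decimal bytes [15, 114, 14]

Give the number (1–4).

Key decimal bytes [79, 88, 207, 197] = 4f 58 cf c5 is exactly B = 4 bytes: K' = 4f 58 cf c5.
K' ⊕ ipad = 79 6e f9 f3; K' ⊕ opad = 13 04 93 99.
m1: inner = H(79 6e f9 f3 d2 72 c2) = d9; tag = H(13 04 93 99 d9) = 1c
m2: inner = H(79 6e f9 f3 fd 66 38) = 6e; tag = H(13 04 93 99 6e) = b1 ← matches
m3: inner = H(79 6e f9 f3 79 13 db) = 3a; tag = H(13 04 93 99 3a) = 7d
m4: inner = H(79 6e f9 f3 0f 72 0e) = 62; tag = H(13 04 93 99 62) = a5

2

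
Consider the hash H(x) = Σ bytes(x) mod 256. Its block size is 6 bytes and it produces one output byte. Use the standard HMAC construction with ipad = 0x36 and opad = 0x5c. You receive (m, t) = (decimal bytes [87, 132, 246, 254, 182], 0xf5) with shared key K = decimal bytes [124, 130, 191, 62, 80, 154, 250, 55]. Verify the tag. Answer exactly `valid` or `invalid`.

invalid

Key decimal bytes [124, 130, 191, 62, 80, 154, 250, 55] = 7c 82 bf 3e 50 9a fa 37 is 8 bytes > B = 6, so hash it first: H(key) = 16, then zero-pad to 6 bytes: K' = 16 00 00 00 00 00.
K' ⊕ ipad = 20 36 36 36 36 36; K' ⊕ opad = 4a 5c 5c 5c 5c 5c.
Inner hash: sum = 32+54+54+54+54+54+87+132+246+254+182 = 1203; mod 256 = 179 → b3.
Outer hash (recomputed tag): sum = 74+92+92+92+92+92+179 = 713; mod 256 = 201 → c9.
Recomputed tag = c9; claimed = f5 → mismatch.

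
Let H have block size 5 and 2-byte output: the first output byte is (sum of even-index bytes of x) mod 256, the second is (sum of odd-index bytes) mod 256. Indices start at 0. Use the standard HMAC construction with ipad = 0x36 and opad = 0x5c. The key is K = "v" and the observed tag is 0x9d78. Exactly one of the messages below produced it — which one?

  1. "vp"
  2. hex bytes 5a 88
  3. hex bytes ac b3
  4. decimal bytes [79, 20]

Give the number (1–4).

Key "v" = 76 is 1 byte ≤ B = 5; zero-pad to 5 bytes: K' = 76 00 00 00 00.
K' ⊕ ipad = 40 36 36 36 36; K' ⊕ opad = 2a 5c 5c 5c 5c.
m1: inner = H(40 36 36 36 36 76 70) = 1c e2; tag = H(2a 5c 5c 5c 5c 1c e2) = c4d4
m2: inner = H(40 36 36 36 36 5a 88) = 34 c6; tag = H(2a 5c 5c 5c 5c 34 c6) = a8ec
m3: inner = H(40 36 36 36 36 ac b3) = 5f 18; tag = H(2a 5c 5c 5c 5c 5f 18) = fa17
m4: inner = H(40 36 36 36 36 4f 14) = c0 bb; tag = H(2a 5c 5c 5c 5c c0 bb) = 9d78 ← matches

4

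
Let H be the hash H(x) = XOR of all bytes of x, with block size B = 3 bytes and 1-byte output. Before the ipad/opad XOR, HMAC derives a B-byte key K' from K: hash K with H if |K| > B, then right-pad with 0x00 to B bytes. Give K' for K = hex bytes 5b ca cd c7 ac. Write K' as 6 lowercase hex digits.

370000

|K| = 5 > B = 3, so first hash the key.
H(K): XOR 5b⊕ca⊕cd⊕c7⊕ac = 37.
Zero-pad H(K) = 37 to 3 bytes: K' = 37 00 00.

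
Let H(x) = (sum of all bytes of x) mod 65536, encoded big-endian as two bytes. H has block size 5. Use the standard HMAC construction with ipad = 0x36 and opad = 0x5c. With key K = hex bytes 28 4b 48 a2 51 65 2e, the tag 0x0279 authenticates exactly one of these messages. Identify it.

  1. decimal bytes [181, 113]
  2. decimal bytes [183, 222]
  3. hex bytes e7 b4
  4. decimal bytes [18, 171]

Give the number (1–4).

Key hex bytes 28 4b 48 a2 51 65 2e is 7 bytes > B = 5, so hash it first: H(key) = 02 41, then zero-pad to 5 bytes: K' = 02 41 00 00 00.
K' ⊕ ipad = 34 77 36 36 36; K' ⊕ opad = 5e 1d 5c 5c 5c.
m1: inner = H(34 77 36 36 36 b5 71) = 02 73; tag = H(5e 1d 5c 5c 5c 02 73) = 0204
m2: inner = H(34 77 36 36 36 b7 de) = 02 e2; tag = H(5e 1d 5c 5c 5c 02 e2) = 0273
m3: inner = H(34 77 36 36 36 e7 b4) = 02 e8; tag = H(5e 1d 5c 5c 5c 02 e8) = 0279 ← matches
m4: inner = H(34 77 36 36 36 12 ab) = 02 0a; tag = H(5e 1d 5c 5c 5c 02 0a) = 019b

3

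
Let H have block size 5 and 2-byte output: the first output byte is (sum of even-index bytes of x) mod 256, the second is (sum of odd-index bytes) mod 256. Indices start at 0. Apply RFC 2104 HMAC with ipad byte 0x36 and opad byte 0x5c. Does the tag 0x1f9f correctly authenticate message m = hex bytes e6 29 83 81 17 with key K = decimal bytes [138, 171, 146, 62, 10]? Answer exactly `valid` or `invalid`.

valid

Key decimal bytes [138, 171, 146, 62, 10] = 8a ab 92 3e 0a is exactly B = 5 bytes: K' = 8a ab 92 3e 0a.
K' ⊕ ipad = bc 9d a4 08 3c; K' ⊕ opad = d6 f7 ce 62 56.
Inner hash: even-index sum = 582 mod 256 = 70; odd-index sum = 549 mod 256 = 37 → 46 25.
Outer hash (recomputed tag): even-index sum = 543 mod 256 = 31; odd-index sum = 415 mod 256 = 159 → 1f 9f.
Recomputed tag = 1f9f; claimed = 1f9f → match.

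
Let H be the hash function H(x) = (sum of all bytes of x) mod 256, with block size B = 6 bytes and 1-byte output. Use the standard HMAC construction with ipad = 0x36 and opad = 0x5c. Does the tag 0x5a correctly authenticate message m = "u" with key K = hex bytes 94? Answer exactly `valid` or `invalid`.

Key hex bytes 94 is 1 byte ≤ B = 6; zero-pad to 6 bytes: K' = 94 00 00 00 00 00.
K' ⊕ ipad = a2 36 36 36 36 36; K' ⊕ opad = c8 5c 5c 5c 5c 5c.
Inner hash: sum = 162+54+54+54+54+54+117 = 549; mod 256 = 37 → 25.
Outer hash (recomputed tag): sum = 200+92+92+92+92+92+37 = 697; mod 256 = 185 → b9.
Recomputed tag = b9; claimed = 5a → mismatch.

invalid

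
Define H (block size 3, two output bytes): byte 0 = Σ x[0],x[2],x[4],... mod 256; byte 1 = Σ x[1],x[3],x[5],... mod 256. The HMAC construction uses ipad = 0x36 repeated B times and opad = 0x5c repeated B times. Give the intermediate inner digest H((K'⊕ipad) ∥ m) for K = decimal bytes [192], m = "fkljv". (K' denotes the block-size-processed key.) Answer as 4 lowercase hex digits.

Key decimal bytes [192] = c0 is 1 byte ≤ B = 3; zero-pad to 3 bytes: K' = c0 00 00.
K' ⊕ ipad = f6 36 36.
Inner input = f6 36 36 ∥ 66 6b 6c 6a 76.
Inner hash: even-index sum = 513 mod 256 = 1; odd-index sum = 382 mod 256 = 126 → 01 7e.

017e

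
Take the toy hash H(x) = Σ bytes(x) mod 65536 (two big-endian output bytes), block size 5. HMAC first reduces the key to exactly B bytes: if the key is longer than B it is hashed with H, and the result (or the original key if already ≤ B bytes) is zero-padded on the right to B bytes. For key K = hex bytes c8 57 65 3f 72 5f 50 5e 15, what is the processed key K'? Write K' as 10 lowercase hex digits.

|K| = 9 > B = 5, so first hash the key.
H(K): sum = 200+87+101+63+114+95+80+94+21 = 855 → 03 57.
Zero-pad H(K) = 03 57 to 5 bytes: K' = 03 57 00 00 00.

0357000000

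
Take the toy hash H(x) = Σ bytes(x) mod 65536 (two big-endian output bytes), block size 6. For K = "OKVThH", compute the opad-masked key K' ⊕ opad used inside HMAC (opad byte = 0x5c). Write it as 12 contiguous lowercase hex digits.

Key "OKVThH" = 4f 4b 56 54 68 48 is exactly B = 6 bytes: K' = 4f 4b 56 54 68 48.
XOR each byte with 0x5c: 4f⊕5c=13, 4b⊕5c=17, 56⊕5c=0a, 54⊕5c=08, 68⊕5c=34, 48⊕5c=14.

13170a083414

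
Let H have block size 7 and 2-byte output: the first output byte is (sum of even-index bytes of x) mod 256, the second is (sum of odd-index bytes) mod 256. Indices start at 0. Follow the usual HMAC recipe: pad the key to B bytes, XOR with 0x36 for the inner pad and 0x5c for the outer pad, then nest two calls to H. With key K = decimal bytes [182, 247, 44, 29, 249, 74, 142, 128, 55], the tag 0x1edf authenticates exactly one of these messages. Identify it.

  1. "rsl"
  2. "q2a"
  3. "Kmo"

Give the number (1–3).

Key decimal bytes [182, 247, 44, 29, 249, 74, 142, 128, 55] = b6 f7 2c 1d f9 4a 8e 80 37 is 9 bytes > B = 7, so hash it first: H(key) = a0 de, then zero-pad to 7 bytes: K' = a0 de 00 00 00 00 00.
K' ⊕ ipad = 96 e8 36 36 36 36 36; K' ⊕ opad = fc 82 5c 5c 5c 5c 5c.
m1: inner = H(96 e8 36 36 36 36 36 72 73 6c) = ab 32; tag = H(fc 82 5c 5c 5c 5c 5c ab 32) = 42e5
m2: inner = H(96 e8 36 36 36 36 36 71 32 61) = 6a 26; tag = H(fc 82 5c 5c 5c 5c 5c 6a 26) = 36a4
m3: inner = H(96 e8 36 36 36 36 36 4b 6d 6f) = a5 0e; tag = H(fc 82 5c 5c 5c 5c 5c a5 0e) = 1edf ← matches

3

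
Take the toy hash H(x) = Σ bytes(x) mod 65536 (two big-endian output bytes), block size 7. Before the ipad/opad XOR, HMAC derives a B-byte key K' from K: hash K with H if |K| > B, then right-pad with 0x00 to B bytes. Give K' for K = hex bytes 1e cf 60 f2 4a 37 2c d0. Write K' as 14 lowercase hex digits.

|K| = 8 > B = 7, so first hash the key.
H(K): sum = 30+207+96+242+74+55+44+208 = 956 → 03 bc.
Zero-pad H(K) = 03 bc to 7 bytes: K' = 03 bc 00 00 00 00 00.

03bc0000000000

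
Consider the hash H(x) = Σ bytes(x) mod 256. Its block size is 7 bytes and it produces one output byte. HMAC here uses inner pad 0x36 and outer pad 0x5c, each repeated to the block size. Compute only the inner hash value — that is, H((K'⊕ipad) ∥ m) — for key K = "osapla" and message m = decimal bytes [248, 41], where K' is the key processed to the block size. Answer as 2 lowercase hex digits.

Key "osapla" = 6f 73 61 70 6c 61 is 6 bytes ≤ B = 7; zero-pad to 7 bytes: K' = 6f 73 61 70 6c 61 00.
K' ⊕ ipad = 59 45 57 46 5a 57 36.
Inner input = 59 45 57 46 5a 57 36 ∥ f8 29.
Inner hash: sum = 89+69+87+70+90+87+54+248+41 = 835; mod 256 = 67 → 43.

43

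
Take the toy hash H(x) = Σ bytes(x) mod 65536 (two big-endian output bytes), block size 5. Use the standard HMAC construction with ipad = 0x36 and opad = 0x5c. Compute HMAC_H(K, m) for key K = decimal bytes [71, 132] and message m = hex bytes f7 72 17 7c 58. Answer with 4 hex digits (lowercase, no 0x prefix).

0224

Key decimal bytes [71, 132] = 47 84 is 2 bytes ≤ B = 5; zero-pad to 5 bytes: K' = 47 84 00 00 00.
K' ⊕ ipad = 71 b2 36 36 36.  K' ⊕ opad = 1b d8 5c 5c 5c.
Inner input = (K'⊕ipad) ∥ m = 71 b2 36 36 36 ∥ f7 72 17 7c 58.
Inner hash: sum = 113+178+54+54+54+247+114+23+124+88 = 1049 → 04 19.
Outer input = (K'⊕opad) ∥ inner = 1b d8 5c 5c 5c ∥ 04 19.
Outer hash (tag): sum = 27+216+92+92+92+4+25 = 548 → 02 24.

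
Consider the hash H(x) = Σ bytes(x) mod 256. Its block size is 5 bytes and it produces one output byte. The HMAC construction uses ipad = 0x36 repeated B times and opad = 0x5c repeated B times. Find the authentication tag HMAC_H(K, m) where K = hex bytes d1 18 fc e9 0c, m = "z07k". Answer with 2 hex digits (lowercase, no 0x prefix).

Key hex bytes d1 18 fc e9 0c is exactly B = 5 bytes: K' = d1 18 fc e9 0c.
K' ⊕ ipad = e7 2e ca df 3a.  K' ⊕ opad = 8d 44 a0 b5 50.
Inner input = (K'⊕ipad) ∥ m = e7 2e ca df 3a ∥ 7a 30 37 6b.
Inner hash: sum = 231+46+202+223+58+122+48+55+107 = 1092; mod 256 = 68 → 44.
Outer input = (K'⊕opad) ∥ inner = 8d 44 a0 b5 50 ∥ 44.
Outer hash (tag): sum = 141+68+160+181+80+68 = 698; mod 256 = 186 → ba.

ba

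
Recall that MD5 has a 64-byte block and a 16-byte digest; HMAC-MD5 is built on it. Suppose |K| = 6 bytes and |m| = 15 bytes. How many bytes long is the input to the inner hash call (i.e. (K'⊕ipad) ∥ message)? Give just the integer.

Key is 6 ≤ 64 bytes, zero-padded: |K'| = 64.
Inner input = (K'⊕ipad) ∥ m → 64 + 15 = 79 bytes.

79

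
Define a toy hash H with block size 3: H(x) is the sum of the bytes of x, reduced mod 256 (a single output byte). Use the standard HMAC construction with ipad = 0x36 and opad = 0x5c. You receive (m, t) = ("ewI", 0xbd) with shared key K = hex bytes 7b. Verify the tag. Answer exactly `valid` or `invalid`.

valid

Key hex bytes 7b is 1 byte ≤ B = 3; zero-pad to 3 bytes: K' = 7b 00 00.
K' ⊕ ipad = 4d 36 36; K' ⊕ opad = 27 5c 5c.
Inner hash: sum = 77+54+54+101+119+73 = 478; mod 256 = 222 → de.
Outer hash (recomputed tag): sum = 39+92+92+222 = 445; mod 256 = 189 → bd.
Recomputed tag = bd; claimed = bd → match.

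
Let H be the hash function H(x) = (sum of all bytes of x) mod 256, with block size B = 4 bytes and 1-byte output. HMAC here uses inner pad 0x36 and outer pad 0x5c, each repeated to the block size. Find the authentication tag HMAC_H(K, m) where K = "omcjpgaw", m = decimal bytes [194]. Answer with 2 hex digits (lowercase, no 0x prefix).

Key "omcjpgaw" = 6f 6d 63 6a 70 67 61 77 is 8 bytes > B = 4, so hash it first: H(key) = 58, then zero-pad to 4 bytes: K' = 58 00 00 00.
K' ⊕ ipad = 6e 36 36 36.  K' ⊕ opad = 04 5c 5c 5c.
Inner input = (K'⊕ipad) ∥ m = 6e 36 36 36 ∥ c2.
Inner hash: sum = 110+54+54+54+194 = 466; mod 256 = 210 → d2.
Outer input = (K'⊕opad) ∥ inner = 04 5c 5c 5c ∥ d2.
Outer hash (tag): sum = 4+92+92+92+210 = 490; mod 256 = 234 → ea.

ea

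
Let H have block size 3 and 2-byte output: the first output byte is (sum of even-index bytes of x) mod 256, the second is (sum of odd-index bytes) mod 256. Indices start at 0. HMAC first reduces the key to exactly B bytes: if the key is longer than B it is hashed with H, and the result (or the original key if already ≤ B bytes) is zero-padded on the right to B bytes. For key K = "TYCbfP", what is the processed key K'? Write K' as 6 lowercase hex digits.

|K| = 6 > B = 3, so first hash the key.
H(K): even-index sum = 253 mod 256 = 253; odd-index sum = 267 mod 256 = 11 → fd 0b.
Zero-pad H(K) = fd 0b to 3 bytes: K' = fd 0b 00.

fd0b00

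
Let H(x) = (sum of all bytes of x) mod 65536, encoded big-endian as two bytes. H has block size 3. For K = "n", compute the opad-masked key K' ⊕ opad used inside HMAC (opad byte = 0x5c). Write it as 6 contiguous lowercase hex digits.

Key "n" = 6e is 1 byte ≤ B = 3; zero-pad to 3 bytes: K' = 6e 00 00.
XOR each byte with 0x5c: 6e⊕5c=32, 00⊕5c=5c, 00⊕5c=5c.

325c5c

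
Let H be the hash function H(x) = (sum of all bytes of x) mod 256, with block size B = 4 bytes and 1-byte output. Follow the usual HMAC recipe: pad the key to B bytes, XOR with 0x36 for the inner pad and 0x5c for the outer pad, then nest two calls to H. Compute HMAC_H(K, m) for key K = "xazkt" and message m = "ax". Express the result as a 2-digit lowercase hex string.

Key "xazkt" = 78 61 7a 6b 74 is 5 bytes > B = 4, so hash it first: H(key) = 32, then zero-pad to 4 bytes: K' = 32 00 00 00.
K' ⊕ ipad = 04 36 36 36.  K' ⊕ opad = 6e 5c 5c 5c.
Inner input = (K'⊕ipad) ∥ m = 04 36 36 36 ∥ 61 78.
Inner hash: sum = 4+54+54+54+97+120 = 383; mod 256 = 127 → 7f.
Outer input = (K'⊕opad) ∥ inner = 6e 5c 5c 5c ∥ 7f.
Outer hash (tag): sum = 110+92+92+92+127 = 513; mod 256 = 1 → 01.

01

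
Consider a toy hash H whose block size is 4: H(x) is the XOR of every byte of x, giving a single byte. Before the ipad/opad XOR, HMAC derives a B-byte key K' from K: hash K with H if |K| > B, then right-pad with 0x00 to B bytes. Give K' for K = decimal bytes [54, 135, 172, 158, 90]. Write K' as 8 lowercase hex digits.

|K| = 5 > B = 4, so first hash the key.
H(K): XOR 36⊕87⊕ac⊕9e⊕5a = d9.
Zero-pad H(K) = d9 to 4 bytes: K' = d9 00 00 00.

d9000000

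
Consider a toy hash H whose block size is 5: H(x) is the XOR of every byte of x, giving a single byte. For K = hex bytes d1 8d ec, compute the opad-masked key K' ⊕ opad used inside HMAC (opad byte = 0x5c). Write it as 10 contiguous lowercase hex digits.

Key hex bytes d1 8d ec is 3 bytes ≤ B = 5; zero-pad to 5 bytes: K' = d1 8d ec 00 00.
XOR each byte with 0x5c: d1⊕5c=8d, 8d⊕5c=d1, ec⊕5c=b0, 00⊕5c=5c, 00⊕5c=5c.

8dd1b05c5c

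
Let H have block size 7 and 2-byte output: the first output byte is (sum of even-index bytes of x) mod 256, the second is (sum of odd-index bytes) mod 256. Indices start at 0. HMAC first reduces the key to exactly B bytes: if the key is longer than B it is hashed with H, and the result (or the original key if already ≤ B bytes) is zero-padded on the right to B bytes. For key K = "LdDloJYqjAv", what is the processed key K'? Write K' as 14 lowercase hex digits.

|K| = 11 > B = 7, so first hash the key.
H(K): even-index sum = 568 mod 256 = 56; odd-index sum = 460 mod 256 = 204 → 38 cc.
Zero-pad H(K) = 38 cc to 7 bytes: K' = 38 cc 00 00 00 00 00.

38cc0000000000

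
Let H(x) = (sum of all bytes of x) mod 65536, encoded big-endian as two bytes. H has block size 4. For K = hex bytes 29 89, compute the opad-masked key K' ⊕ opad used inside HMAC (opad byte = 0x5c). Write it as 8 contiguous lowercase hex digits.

Key hex bytes 29 89 is 2 bytes ≤ B = 4; zero-pad to 4 bytes: K' = 29 89 00 00.
XOR each byte with 0x5c: 29⊕5c=75, 89⊕5c=d5, 00⊕5c=5c, 00⊕5c=5c.

75d55c5c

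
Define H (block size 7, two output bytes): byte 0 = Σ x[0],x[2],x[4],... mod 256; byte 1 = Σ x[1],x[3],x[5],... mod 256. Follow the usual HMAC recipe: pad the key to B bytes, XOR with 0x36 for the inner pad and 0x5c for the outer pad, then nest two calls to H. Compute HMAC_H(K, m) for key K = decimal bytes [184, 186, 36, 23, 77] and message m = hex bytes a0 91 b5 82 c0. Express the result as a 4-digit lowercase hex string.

c1f1

Key decimal bytes [184, 186, 36, 23, 77] = b8 ba 24 17 4d is 5 bytes ≤ B = 7; zero-pad to 7 bytes: K' = b8 ba 24 17 4d 00 00.
K' ⊕ ipad = 8e 8c 12 21 7b 36 36.  K' ⊕ opad = e4 e6 78 4b 11 5c 5c.
Inner input = (K'⊕ipad) ∥ m = 8e 8c 12 21 7b 36 36 ∥ a0 91 b5 82 c0.
Inner hash: even-index sum = 612 mod 256 = 100; odd-index sum = 760 mod 256 = 248 → 64 f8.
Outer input = (K'⊕opad) ∥ inner = e4 e6 78 4b 11 5c 5c ∥ 64 f8.
Outer hash (tag): even-index sum = 705 mod 256 = 193; odd-index sum = 497 mod 256 = 241 → c1 f1.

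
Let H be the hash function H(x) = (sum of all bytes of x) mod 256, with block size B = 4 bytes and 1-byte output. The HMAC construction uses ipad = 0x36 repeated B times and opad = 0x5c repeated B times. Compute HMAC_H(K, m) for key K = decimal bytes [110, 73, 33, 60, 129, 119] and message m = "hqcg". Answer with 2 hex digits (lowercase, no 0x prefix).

e3

Key decimal bytes [110, 73, 33, 60, 129, 119] = 6e 49 21 3c 81 77 is 6 bytes > B = 4, so hash it first: H(key) = 0c, then zero-pad to 4 bytes: K' = 0c 00 00 00.
K' ⊕ ipad = 3a 36 36 36.  K' ⊕ opad = 50 5c 5c 5c.
Inner input = (K'⊕ipad) ∥ m = 3a 36 36 36 ∥ 68 71 63 67.
Inner hash: sum = 58+54+54+54+104+113+99+103 = 639; mod 256 = 127 → 7f.
Outer input = (K'⊕opad) ∥ inner = 50 5c 5c 5c ∥ 7f.
Outer hash (tag): sum = 80+92+92+92+127 = 483; mod 256 = 227 → e3.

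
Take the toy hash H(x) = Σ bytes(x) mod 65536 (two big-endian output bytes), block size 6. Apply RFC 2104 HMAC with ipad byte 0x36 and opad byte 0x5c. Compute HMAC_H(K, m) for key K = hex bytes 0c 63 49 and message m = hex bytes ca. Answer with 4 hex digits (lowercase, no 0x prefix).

0234

Key hex bytes 0c 63 49 is 3 bytes ≤ B = 6; zero-pad to 6 bytes: K' = 0c 63 49 00 00 00.
K' ⊕ ipad = 3a 55 7f 36 36 36.  K' ⊕ opad = 50 3f 15 5c 5c 5c.
Inner input = (K'⊕ipad) ∥ m = 3a 55 7f 36 36 36 ∥ ca.
Inner hash: sum = 58+85+127+54+54+54+202 = 634 → 02 7a.
Outer input = (K'⊕opad) ∥ inner = 50 3f 15 5c 5c 5c ∥ 02 7a.
Outer hash (tag): sum = 80+63+21+92+92+92+2+122 = 564 → 02 34.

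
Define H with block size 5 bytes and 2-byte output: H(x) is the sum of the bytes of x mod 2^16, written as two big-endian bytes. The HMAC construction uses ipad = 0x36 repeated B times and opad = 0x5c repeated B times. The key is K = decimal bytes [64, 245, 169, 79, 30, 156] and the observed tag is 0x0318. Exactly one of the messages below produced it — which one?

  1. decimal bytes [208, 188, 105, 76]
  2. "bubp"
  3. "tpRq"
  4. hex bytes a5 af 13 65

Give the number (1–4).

1

Key decimal bytes [64, 245, 169, 79, 30, 156] = 40 f5 a9 4f 1e 9c is 6 bytes > B = 5, so hash it first: H(key) = 02 e7, then zero-pad to 5 bytes: K' = 02 e7 00 00 00.
K' ⊕ ipad = 34 d1 36 36 36; K' ⊕ opad = 5e bb 5c 5c 5c.
m1: inner = H(34 d1 36 36 36 d0 bc 69 4c) = 03 e8; tag = H(5e bb 5c 5c 5c 03 e8) = 0318 ← matches
m2: inner = H(34 d1 36 36 36 62 75 62 70) = 03 50; tag = H(5e bb 5c 5c 5c 03 50) = 0280
m3: inner = H(34 d1 36 36 36 74 70 52 71) = 03 4e; tag = H(5e bb 5c 5c 5c 03 4e) = 027e
m4: inner = H(34 d1 36 36 36 a5 af 13 65) = 03 73; tag = H(5e bb 5c 5c 5c 03 73) = 02a3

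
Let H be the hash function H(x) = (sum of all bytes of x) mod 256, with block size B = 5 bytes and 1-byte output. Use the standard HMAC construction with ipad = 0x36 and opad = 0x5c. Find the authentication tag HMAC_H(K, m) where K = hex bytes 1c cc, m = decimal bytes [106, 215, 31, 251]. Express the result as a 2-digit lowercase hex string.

Key hex bytes 1c cc is 2 bytes ≤ B = 5; zero-pad to 5 bytes: K' = 1c cc 00 00 00.
K' ⊕ ipad = 2a fa 36 36 36.  K' ⊕ opad = 40 90 5c 5c 5c.
Inner input = (K'⊕ipad) ∥ m = 2a fa 36 36 36 ∥ 6a d7 1f fb.
Inner hash: sum = 42+250+54+54+54+106+215+31+251 = 1057; mod 256 = 33 → 21.
Outer input = (K'⊕opad) ∥ inner = 40 90 5c 5c 5c ∥ 21.
Outer hash (tag): sum = 64+144+92+92+92+33 = 517; mod 256 = 5 → 05.

05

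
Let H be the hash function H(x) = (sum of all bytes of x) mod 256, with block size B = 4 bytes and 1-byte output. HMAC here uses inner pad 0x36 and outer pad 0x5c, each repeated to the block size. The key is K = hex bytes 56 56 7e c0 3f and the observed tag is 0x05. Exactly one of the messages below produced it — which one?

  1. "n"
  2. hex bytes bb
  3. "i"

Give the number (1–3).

Key hex bytes 56 56 7e c0 3f is 5 bytes > B = 4, so hash it first: H(key) = 29, then zero-pad to 4 bytes: K' = 29 00 00 00.
K' ⊕ ipad = 1f 36 36 36; K' ⊕ opad = 75 5c 5c 5c.
m1: inner = H(1f 36 36 36 6e) = 2f; tag = H(75 5c 5c 5c 2f) = b8
m2: inner = H(1f 36 36 36 bb) = 7c; tag = H(75 5c 5c 5c 7c) = 05 ← matches
m3: inner = H(1f 36 36 36 69) = 2a; tag = H(75 5c 5c 5c 2a) = b3

2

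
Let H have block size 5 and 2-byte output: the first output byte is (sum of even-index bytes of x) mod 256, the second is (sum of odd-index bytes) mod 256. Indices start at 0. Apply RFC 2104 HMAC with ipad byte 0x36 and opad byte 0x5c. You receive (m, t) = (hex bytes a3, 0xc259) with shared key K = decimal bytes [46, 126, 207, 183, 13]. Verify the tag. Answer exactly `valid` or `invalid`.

valid

Key decimal bytes [46, 126, 207, 183, 13] = 2e 7e cf b7 0d is exactly B = 5 bytes: K' = 2e 7e cf b7 0d.
K' ⊕ ipad = 18 48 f9 81 3b; K' ⊕ opad = 72 22 93 eb 51.
Inner hash: even-index sum = 332 mod 256 = 76; odd-index sum = 364 mod 256 = 108 → 4c 6c.
Outer hash (recomputed tag): even-index sum = 450 mod 256 = 194; odd-index sum = 345 mod 256 = 89 → c2 59.
Recomputed tag = c259; claimed = c259 → match.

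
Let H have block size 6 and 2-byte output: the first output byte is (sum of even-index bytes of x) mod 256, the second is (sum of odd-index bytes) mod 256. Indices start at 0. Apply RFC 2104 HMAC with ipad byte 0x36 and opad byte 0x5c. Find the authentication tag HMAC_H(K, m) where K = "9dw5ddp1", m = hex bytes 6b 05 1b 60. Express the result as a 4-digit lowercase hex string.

Key "9dw5ddp1" = 39 64 77 35 64 64 70 31 is 8 bytes > B = 6, so hash it first: H(key) = 84 2e, then zero-pad to 6 bytes: K' = 84 2e 00 00 00 00.
K' ⊕ ipad = b2 18 36 36 36 36.  K' ⊕ opad = d8 72 5c 5c 5c 5c.
Inner input = (K'⊕ipad) ∥ m = b2 18 36 36 36 36 ∥ 6b 05 1b 60.
Inner hash: even-index sum = 420 mod 256 = 164; odd-index sum = 233 mod 256 = 233 → a4 e9.
Outer input = (K'⊕opad) ∥ inner = d8 72 5c 5c 5c 5c ∥ a4 e9.
Outer hash (tag): even-index sum = 564 mod 256 = 52; odd-index sum = 531 mod 256 = 19 → 34 13.

3413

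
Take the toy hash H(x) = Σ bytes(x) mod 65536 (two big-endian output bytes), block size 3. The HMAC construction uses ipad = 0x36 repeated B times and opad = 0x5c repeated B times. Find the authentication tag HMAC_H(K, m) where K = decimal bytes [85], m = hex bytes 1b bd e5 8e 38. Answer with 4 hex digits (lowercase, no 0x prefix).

0116

Key decimal bytes [85] = 55 is 1 byte ≤ B = 3; zero-pad to 3 bytes: K' = 55 00 00.
K' ⊕ ipad = 63 36 36.  K' ⊕ opad = 09 5c 5c.
Inner input = (K'⊕ipad) ∥ m = 63 36 36 ∥ 1b bd e5 8e 38.
Inner hash: sum = 99+54+54+27+189+229+142+56 = 850 → 03 52.
Outer input = (K'⊕opad) ∥ inner = 09 5c 5c ∥ 03 52.
Outer hash (tag): sum = 9+92+92+3+82 = 278 → 01 16.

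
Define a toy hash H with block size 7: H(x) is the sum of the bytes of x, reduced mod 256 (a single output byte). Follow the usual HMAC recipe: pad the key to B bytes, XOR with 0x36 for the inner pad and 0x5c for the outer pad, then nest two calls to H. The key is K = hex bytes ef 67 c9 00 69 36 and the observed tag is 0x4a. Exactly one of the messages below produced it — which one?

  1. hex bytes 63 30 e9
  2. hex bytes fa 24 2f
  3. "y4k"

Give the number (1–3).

Key hex bytes ef 67 c9 00 69 36 is 6 bytes ≤ B = 7; zero-pad to 7 bytes: K' = ef 67 c9 00 69 36 00.
K' ⊕ ipad = d9 51 ff 36 5f 00 36; K' ⊕ opad = b3 3b 95 5c 35 6a 5c.
m1: inner = H(d9 51 ff 36 5f 00 36 63 30 e9) = 70; tag = H(b3 3b 95 5c 35 6a 5c 70) = 4a ← matches
m2: inner = H(d9 51 ff 36 5f 00 36 fa 24 2f) = 41; tag = H(b3 3b 95 5c 35 6a 5c 41) = 1b
m3: inner = H(d9 51 ff 36 5f 00 36 79 34 6b) = 0c; tag = H(b3 3b 95 5c 35 6a 5c 0c) = e6

1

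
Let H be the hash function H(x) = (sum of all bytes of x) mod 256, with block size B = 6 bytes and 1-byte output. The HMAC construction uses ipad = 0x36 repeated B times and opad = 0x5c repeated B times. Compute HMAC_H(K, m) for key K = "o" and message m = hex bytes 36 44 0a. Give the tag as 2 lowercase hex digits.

Key "o" = 6f is 1 byte ≤ B = 6; zero-pad to 6 bytes: K' = 6f 00 00 00 00 00.
K' ⊕ ipad = 59 36 36 36 36 36.  K' ⊕ opad = 33 5c 5c 5c 5c 5c.
Inner input = (K'⊕ipad) ∥ m = 59 36 36 36 36 36 ∥ 36 44 0a.
Inner hash: sum = 89+54+54+54+54+54+54+68+10 = 491; mod 256 = 235 → eb.
Outer input = (K'⊕opad) ∥ inner = 33 5c 5c 5c 5c 5c ∥ eb.
Outer hash (tag): sum = 51+92+92+92+92+92+235 = 746; mod 256 = 234 → ea.

ea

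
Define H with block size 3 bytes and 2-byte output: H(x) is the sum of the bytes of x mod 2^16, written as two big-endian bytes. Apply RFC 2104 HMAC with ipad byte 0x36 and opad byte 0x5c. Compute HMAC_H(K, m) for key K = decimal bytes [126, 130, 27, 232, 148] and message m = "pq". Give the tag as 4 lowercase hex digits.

0272

Key decimal bytes [126, 130, 27, 232, 148] = 7e 82 1b e8 94 is 5 bytes > B = 3, so hash it first: H(key) = 02 97, then zero-pad to 3 bytes: K' = 02 97 00.
K' ⊕ ipad = 34 a1 36.  K' ⊕ opad = 5e cb 5c.
Inner input = (K'⊕ipad) ∥ m = 34 a1 36 ∥ 70 71.
Inner hash: sum = 52+161+54+112+113 = 492 → 01 ec.
Outer input = (K'⊕opad) ∥ inner = 5e cb 5c ∥ 01 ec.
Outer hash (tag): sum = 94+203+92+1+236 = 626 → 02 72.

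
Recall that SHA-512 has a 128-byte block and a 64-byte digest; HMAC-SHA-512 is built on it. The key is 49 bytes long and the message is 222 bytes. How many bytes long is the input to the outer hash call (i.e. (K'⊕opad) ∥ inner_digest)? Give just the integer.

Key is 49 ≤ 128 bytes, zero-padded: |K'| = 128.
Outer input = (K'⊕opad) ∥ H(inner) → 128 + 64 = 192 bytes.

192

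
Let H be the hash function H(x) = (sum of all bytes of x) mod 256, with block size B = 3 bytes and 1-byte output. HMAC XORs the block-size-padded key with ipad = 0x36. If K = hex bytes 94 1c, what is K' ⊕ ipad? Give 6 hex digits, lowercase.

a22a36

Key hex bytes 94 1c is 2 bytes ≤ B = 3; zero-pad to 3 bytes: K' = 94 1c 00.
XOR each byte with 0x36: 94⊕36=a2, 1c⊕36=2a, 00⊕36=36.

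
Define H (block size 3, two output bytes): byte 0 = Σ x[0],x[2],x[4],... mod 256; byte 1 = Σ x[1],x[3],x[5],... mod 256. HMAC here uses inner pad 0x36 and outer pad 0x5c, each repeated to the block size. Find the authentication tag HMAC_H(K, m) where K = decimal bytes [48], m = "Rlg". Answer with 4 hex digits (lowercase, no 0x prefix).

b704

Key decimal bytes [48] = 30 is 1 byte ≤ B = 3; zero-pad to 3 bytes: K' = 30 00 00.
K' ⊕ ipad = 06 36 36.  K' ⊕ opad = 6c 5c 5c.
Inner input = (K'⊕ipad) ∥ m = 06 36 36 ∥ 52 6c 67.
Inner hash: even-index sum = 168 mod 256 = 168; odd-index sum = 239 mod 256 = 239 → a8 ef.
Outer input = (K'⊕opad) ∥ inner = 6c 5c 5c ∥ a8 ef.
Outer hash (tag): even-index sum = 439 mod 256 = 183; odd-index sum = 260 mod 256 = 4 → b7 04.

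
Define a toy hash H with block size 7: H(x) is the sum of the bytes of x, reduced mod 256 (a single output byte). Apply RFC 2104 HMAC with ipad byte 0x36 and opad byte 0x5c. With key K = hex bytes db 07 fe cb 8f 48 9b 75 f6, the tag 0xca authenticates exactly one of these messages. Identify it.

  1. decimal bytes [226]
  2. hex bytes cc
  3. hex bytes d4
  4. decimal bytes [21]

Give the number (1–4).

2

Key hex bytes db 07 fe cb 8f 48 9b 75 f6 is 9 bytes > B = 7, so hash it first: H(key) = 88, then zero-pad to 7 bytes: K' = 88 00 00 00 00 00 00.
K' ⊕ ipad = be 36 36 36 36 36 36; K' ⊕ opad = d4 5c 5c 5c 5c 5c 5c.
m1: inner = H(be 36 36 36 36 36 36 e2) = e4; tag = H(d4 5c 5c 5c 5c 5c 5c e4) = e0
m2: inner = H(be 36 36 36 36 36 36 cc) = ce; tag = H(d4 5c 5c 5c 5c 5c 5c ce) = ca ← matches
m3: inner = H(be 36 36 36 36 36 36 d4) = d6; tag = H(d4 5c 5c 5c 5c 5c 5c d6) = d2
m4: inner = H(be 36 36 36 36 36 36 15) = 17; tag = H(d4 5c 5c 5c 5c 5c 5c 17) = 13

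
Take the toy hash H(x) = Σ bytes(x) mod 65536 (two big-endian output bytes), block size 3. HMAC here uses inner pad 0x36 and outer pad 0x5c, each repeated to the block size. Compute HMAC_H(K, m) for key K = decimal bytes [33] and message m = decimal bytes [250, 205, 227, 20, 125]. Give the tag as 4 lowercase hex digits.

Key decimal bytes [33] = 21 is 1 byte ≤ B = 3; zero-pad to 3 bytes: K' = 21 00 00.
K' ⊕ ipad = 17 36 36.  K' ⊕ opad = 7d 5c 5c.
Inner input = (K'⊕ipad) ∥ m = 17 36 36 ∥ fa cd e3 14 7d.
Inner hash: sum = 23+54+54+250+205+227+20+125 = 958 → 03 be.
Outer input = (K'⊕opad) ∥ inner = 7d 5c 5c ∥ 03 be.
Outer hash (tag): sum = 125+92+92+3+190 = 502 → 01 f6.

01f6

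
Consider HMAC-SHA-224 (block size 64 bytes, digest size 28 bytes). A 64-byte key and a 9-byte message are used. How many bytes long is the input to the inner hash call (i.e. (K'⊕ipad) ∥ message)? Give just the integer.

Key is 64 ≤ 64 bytes, zero-padded: |K'| = 64.
Inner input = (K'⊕ipad) ∥ m → 64 + 9 = 73 bytes.

73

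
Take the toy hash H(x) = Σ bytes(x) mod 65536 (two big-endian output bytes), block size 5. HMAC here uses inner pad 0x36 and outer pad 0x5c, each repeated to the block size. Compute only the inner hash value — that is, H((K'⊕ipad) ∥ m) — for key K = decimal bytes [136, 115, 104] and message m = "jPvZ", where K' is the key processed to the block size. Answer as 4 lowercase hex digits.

Key decimal bytes [136, 115, 104] = 88 73 68 is 3 bytes ≤ B = 5; zero-pad to 5 bytes: K' = 88 73 68 00 00.
K' ⊕ ipad = be 45 5e 36 36.
Inner input = be 45 5e 36 36 ∥ 6a 50 76 5a.
Inner hash: sum = 190+69+94+54+54+106+80+118+90 = 855 → 03 57.

0357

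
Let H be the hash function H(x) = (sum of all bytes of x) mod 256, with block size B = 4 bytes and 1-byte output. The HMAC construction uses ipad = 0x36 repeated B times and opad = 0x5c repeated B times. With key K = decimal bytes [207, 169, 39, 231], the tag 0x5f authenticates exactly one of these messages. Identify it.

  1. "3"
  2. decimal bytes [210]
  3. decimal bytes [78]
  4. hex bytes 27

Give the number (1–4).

4

Key decimal bytes [207, 169, 39, 231] = cf a9 27 e7 is exactly B = 4 bytes: K' = cf a9 27 e7.
K' ⊕ ipad = f9 9f 11 d1; K' ⊕ opad = 93 f5 7b bb.
m1: inner = H(f9 9f 11 d1 33) = ad; tag = H(93 f5 7b bb ad) = 6b
m2: inner = H(f9 9f 11 d1 d2) = 4c; tag = H(93 f5 7b bb 4c) = 0a
m3: inner = H(f9 9f 11 d1 4e) = c8; tag = H(93 f5 7b bb c8) = 86
m4: inner = H(f9 9f 11 d1 27) = a1; tag = H(93 f5 7b bb a1) = 5f ← matches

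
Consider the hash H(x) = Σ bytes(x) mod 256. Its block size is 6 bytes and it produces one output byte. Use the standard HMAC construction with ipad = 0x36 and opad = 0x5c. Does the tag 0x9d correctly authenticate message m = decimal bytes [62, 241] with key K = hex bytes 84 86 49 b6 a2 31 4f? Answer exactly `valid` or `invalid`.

Key hex bytes 84 86 49 b6 a2 31 4f is 7 bytes > B = 6, so hash it first: H(key) = 2b, then zero-pad to 6 bytes: K' = 2b 00 00 00 00 00.
K' ⊕ ipad = 1d 36 36 36 36 36; K' ⊕ opad = 77 5c 5c 5c 5c 5c.
Inner hash: sum = 29+54+54+54+54+54+62+241 = 602; mod 256 = 90 → 5a.
Outer hash (recomputed tag): sum = 119+92+92+92+92+92+90 = 669; mod 256 = 157 → 9d.
Recomputed tag = 9d; claimed = 9d → match.

valid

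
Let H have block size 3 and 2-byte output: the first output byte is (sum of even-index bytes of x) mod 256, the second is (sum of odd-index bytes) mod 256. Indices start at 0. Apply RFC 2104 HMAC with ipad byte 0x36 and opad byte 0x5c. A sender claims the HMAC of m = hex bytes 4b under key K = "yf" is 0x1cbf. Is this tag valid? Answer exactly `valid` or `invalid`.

Key "yf" = 79 66 is 2 bytes ≤ B = 3; zero-pad to 3 bytes: K' = 79 66 00.
K' ⊕ ipad = 4f 50 36; K' ⊕ opad = 25 3a 5c.
Inner hash: even-index sum = 133 mod 256 = 133; odd-index sum = 155 mod 256 = 155 → 85 9b.
Outer hash (recomputed tag): even-index sum = 284 mod 256 = 28; odd-index sum = 191 mod 256 = 191 → 1c bf.
Recomputed tag = 1cbf; claimed = 1cbf → match.

valid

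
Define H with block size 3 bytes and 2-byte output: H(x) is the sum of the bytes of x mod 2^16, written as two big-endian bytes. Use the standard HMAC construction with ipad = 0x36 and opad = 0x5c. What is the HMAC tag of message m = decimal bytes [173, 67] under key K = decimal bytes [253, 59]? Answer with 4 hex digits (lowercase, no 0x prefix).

Key decimal bytes [253, 59] = fd 3b is 2 bytes ≤ B = 3; zero-pad to 3 bytes: K' = fd 3b 00.
K' ⊕ ipad = cb 0d 36.  K' ⊕ opad = a1 67 5c.
Inner input = (K'⊕ipad) ∥ m = cb 0d 36 ∥ ad 43.
Inner hash: sum = 203+13+54+173+67 = 510 → 01 fe.
Outer input = (K'⊕opad) ∥ inner = a1 67 5c ∥ 01 fe.
Outer hash (tag): sum = 161+103+92+1+254 = 611 → 02 63.

0263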